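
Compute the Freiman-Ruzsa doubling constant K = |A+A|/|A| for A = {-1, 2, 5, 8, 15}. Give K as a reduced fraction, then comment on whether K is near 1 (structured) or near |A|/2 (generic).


|A| = 5.
Compute A + A by enumerating all 25 pairs.
A + A = {-2, 1, 4, 7, 10, 13, 14, 16, 17, 20, 23, 30}, so |A + A| = 12.
K = |A + A| / |A| = 12/5 (already in lowest terms) ≈ 2.4000.
Reference: AP of size 5 gives K = 9/5 ≈ 1.8000; a fully generic set of size 5 gives K ≈ 3.0000.

|A| = 5, |A + A| = 12, K = 12/5.


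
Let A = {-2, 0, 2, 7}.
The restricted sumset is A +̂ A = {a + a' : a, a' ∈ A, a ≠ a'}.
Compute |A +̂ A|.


Restricted sumset: A +̂ A = {a + a' : a ∈ A, a' ∈ A, a ≠ a'}.
Equivalently, take A + A and drop any sum 2a that is achievable ONLY as a + a for a ∈ A (i.e. sums representable only with equal summands).
Enumerate pairs (a, a') with a < a' (symmetric, so each unordered pair gives one sum; this covers all a ≠ a'):
  -2 + 0 = -2
  -2 + 2 = 0
  -2 + 7 = 5
  0 + 2 = 2
  0 + 7 = 7
  2 + 7 = 9
Collected distinct sums: {-2, 0, 2, 5, 7, 9}
|A +̂ A| = 6
(Reference bound: |A +̂ A| ≥ 2|A| - 3 for |A| ≥ 2, with |A| = 4 giving ≥ 5.)

|A +̂ A| = 6


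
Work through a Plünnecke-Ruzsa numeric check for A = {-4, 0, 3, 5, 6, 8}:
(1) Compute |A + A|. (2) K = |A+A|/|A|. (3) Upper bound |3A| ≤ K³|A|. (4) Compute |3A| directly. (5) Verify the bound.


|A| = 6.
Step 1: Compute A + A by enumerating all 36 pairs.
A + A = {-8, -4, -1, 0, 1, 2, 3, 4, 5, 6, 8, 9, 10, 11, 12, 13, 14, 16}, so |A + A| = 18.
Step 2: Doubling constant K = |A + A|/|A| = 18/6 = 18/6 ≈ 3.0000.
Step 3: Plünnecke-Ruzsa gives |3A| ≤ K³·|A| = (3.0000)³ · 6 ≈ 162.0000.
Step 4: Compute 3A = A + A + A directly by enumerating all triples (a,b,c) ∈ A³; |3A| = 31.
Step 5: Check 31 ≤ 162.0000? Yes ✓.

K = 18/6, Plünnecke-Ruzsa bound K³|A| ≈ 162.0000, |3A| = 31, inequality holds.


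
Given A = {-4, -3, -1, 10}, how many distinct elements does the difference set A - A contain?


A - A = {a - a' : a, a' ∈ A}; |A| = 4.
Bounds: 2|A|-1 ≤ |A - A| ≤ |A|² - |A| + 1, i.e. 7 ≤ |A - A| ≤ 13.
Note: 0 ∈ A - A always (from a - a). The set is symmetric: if d ∈ A - A then -d ∈ A - A.
Enumerate nonzero differences d = a - a' with a > a' (then include -d):
Positive differences: {1, 2, 3, 11, 13, 14}
Full difference set: {0} ∪ (positive diffs) ∪ (negative diffs).
|A - A| = 1 + 2·6 = 13 (matches direct enumeration: 13).

|A - A| = 13


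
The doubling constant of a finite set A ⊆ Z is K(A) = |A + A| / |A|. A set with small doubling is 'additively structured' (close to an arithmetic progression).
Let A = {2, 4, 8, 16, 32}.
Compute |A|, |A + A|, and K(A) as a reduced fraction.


|A| = 5.
Compute A + A by enumerating all 25 pairs.
A + A = {4, 6, 8, 10, 12, 16, 18, 20, 24, 32, 34, 36, 40, 48, 64}, so |A + A| = 15.
K = |A + A| / |A| = 15/5 = 3/1 ≈ 3.0000.
Reference: AP of size 5 gives K = 9/5 ≈ 1.8000; a fully generic set of size 5 gives K ≈ 3.0000.

|A| = 5, |A + A| = 15, K = 15/5 = 3/1.


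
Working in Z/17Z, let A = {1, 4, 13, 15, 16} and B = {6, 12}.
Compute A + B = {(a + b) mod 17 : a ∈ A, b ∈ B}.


Work in Z/17Z: reduce every sum a + b modulo 17.
Enumerate all 10 pairs:
a = 1: 1+6=7, 1+12=13
a = 4: 4+6=10, 4+12=16
a = 13: 13+6=2, 13+12=8
a = 15: 15+6=4, 15+12=10
a = 16: 16+6=5, 16+12=11
Distinct residues collected: {2, 4, 5, 7, 8, 10, 11, 13, 16}
|A + B| = 9 (out of 17 total residues).

A + B = {2, 4, 5, 7, 8, 10, 11, 13, 16}


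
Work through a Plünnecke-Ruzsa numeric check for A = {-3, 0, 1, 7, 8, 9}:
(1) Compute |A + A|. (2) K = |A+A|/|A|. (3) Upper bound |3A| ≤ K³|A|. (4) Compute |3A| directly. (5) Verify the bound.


|A| = 6.
Step 1: Compute A + A by enumerating all 36 pairs.
A + A = {-6, -3, -2, 0, 1, 2, 4, 5, 6, 7, 8, 9, 10, 14, 15, 16, 17, 18}, so |A + A| = 18.
Step 2: Doubling constant K = |A + A|/|A| = 18/6 = 18/6 ≈ 3.0000.
Step 3: Plünnecke-Ruzsa gives |3A| ≤ K³·|A| = (3.0000)³ · 6 ≈ 162.0000.
Step 4: Compute 3A = A + A + A directly by enumerating all triples (a,b,c) ∈ A³; |3A| = 33.
Step 5: Check 33 ≤ 162.0000? Yes ✓.

K = 18/6, Plünnecke-Ruzsa bound K³|A| ≈ 162.0000, |3A| = 33, inequality holds.


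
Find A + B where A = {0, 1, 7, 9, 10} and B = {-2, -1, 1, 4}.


A + B = {a + b : a ∈ A, b ∈ B}.
Enumerate all |A|·|B| = 5·4 = 20 pairs (a, b) and collect distinct sums.
a = 0: 0+-2=-2, 0+-1=-1, 0+1=1, 0+4=4
a = 1: 1+-2=-1, 1+-1=0, 1+1=2, 1+4=5
a = 7: 7+-2=5, 7+-1=6, 7+1=8, 7+4=11
a = 9: 9+-2=7, 9+-1=8, 9+1=10, 9+4=13
a = 10: 10+-2=8, 10+-1=9, 10+1=11, 10+4=14
Collecting distinct sums: A + B = {-2, -1, 0, 1, 2, 4, 5, 6, 7, 8, 9, 10, 11, 13, 14}
|A + B| = 15

A + B = {-2, -1, 0, 1, 2, 4, 5, 6, 7, 8, 9, 10, 11, 13, 14}


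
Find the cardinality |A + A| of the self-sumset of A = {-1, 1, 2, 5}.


A + A = {a + a' : a, a' ∈ A}; |A| = 4.
General bounds: 2|A| - 1 ≤ |A + A| ≤ |A|(|A|+1)/2, i.e. 7 ≤ |A + A| ≤ 10.
Lower bound 2|A|-1 is attained iff A is an arithmetic progression.
Enumerate sums a + a' for a ≤ a' (symmetric, so this suffices):
a = -1: -1+-1=-2, -1+1=0, -1+2=1, -1+5=4
a = 1: 1+1=2, 1+2=3, 1+5=6
a = 2: 2+2=4, 2+5=7
a = 5: 5+5=10
Distinct sums: {-2, 0, 1, 2, 3, 4, 6, 7, 10}
|A + A| = 9

|A + A| = 9


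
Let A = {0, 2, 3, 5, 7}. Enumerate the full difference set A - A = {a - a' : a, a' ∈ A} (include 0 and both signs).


A - A = {a - a' : a, a' ∈ A}.
Compute a - a' for each ordered pair (a, a'):
a = 0: 0-0=0, 0-2=-2, 0-3=-3, 0-5=-5, 0-7=-7
a = 2: 2-0=2, 2-2=0, 2-3=-1, 2-5=-3, 2-7=-5
a = 3: 3-0=3, 3-2=1, 3-3=0, 3-5=-2, 3-7=-4
a = 5: 5-0=5, 5-2=3, 5-3=2, 5-5=0, 5-7=-2
a = 7: 7-0=7, 7-2=5, 7-3=4, 7-5=2, 7-7=0
Collecting distinct values (and noting 0 appears from a-a):
A - A = {-7, -5, -4, -3, -2, -1, 0, 1, 2, 3, 4, 5, 7}
|A - A| = 13

A - A = {-7, -5, -4, -3, -2, -1, 0, 1, 2, 3, 4, 5, 7}


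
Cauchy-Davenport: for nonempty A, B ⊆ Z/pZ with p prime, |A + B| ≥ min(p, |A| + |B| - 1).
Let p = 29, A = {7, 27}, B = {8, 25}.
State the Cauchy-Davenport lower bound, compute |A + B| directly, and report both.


Cauchy-Davenport: |A + B| ≥ min(p, |A| + |B| - 1) for A, B nonempty in Z/pZ.
|A| = 2, |B| = 2, p = 29.
CD lower bound = min(29, 2 + 2 - 1) = min(29, 3) = 3.
Compute A + B mod 29 directly:
a = 7: 7+8=15, 7+25=3
a = 27: 27+8=6, 27+25=23
A + B = {3, 6, 15, 23}, so |A + B| = 4.
Verify: 4 ≥ 3? Yes ✓.

CD lower bound = 3, actual |A + B| = 4.


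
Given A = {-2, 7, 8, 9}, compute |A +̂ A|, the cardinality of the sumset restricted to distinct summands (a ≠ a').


Restricted sumset: A +̂ A = {a + a' : a ∈ A, a' ∈ A, a ≠ a'}.
Equivalently, take A + A and drop any sum 2a that is achievable ONLY as a + a for a ∈ A (i.e. sums representable only with equal summands).
Enumerate pairs (a, a') with a < a' (symmetric, so each unordered pair gives one sum; this covers all a ≠ a'):
  -2 + 7 = 5
  -2 + 8 = 6
  -2 + 9 = 7
  7 + 8 = 15
  7 + 9 = 16
  8 + 9 = 17
Collected distinct sums: {5, 6, 7, 15, 16, 17}
|A +̂ A| = 6
(Reference bound: |A +̂ A| ≥ 2|A| - 3 for |A| ≥ 2, with |A| = 4 giving ≥ 5.)

|A +̂ A| = 6


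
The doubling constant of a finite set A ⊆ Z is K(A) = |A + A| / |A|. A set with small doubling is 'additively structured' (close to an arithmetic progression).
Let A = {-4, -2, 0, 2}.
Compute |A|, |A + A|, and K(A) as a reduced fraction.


|A| = 4.
Compute A + A by enumerating all 16 pairs.
A + A = {-8, -6, -4, -2, 0, 2, 4}, so |A + A| = 7.
K = |A + A| / |A| = 7/4 (already in lowest terms) ≈ 1.7500.
Reference: AP of size 4 gives K = 7/4 ≈ 1.7500; a fully generic set of size 4 gives K ≈ 2.5000.

|A| = 4, |A + A| = 7, K = 7/4.


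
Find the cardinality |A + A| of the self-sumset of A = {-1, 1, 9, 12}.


A + A = {a + a' : a, a' ∈ A}; |A| = 4.
General bounds: 2|A| - 1 ≤ |A + A| ≤ |A|(|A|+1)/2, i.e. 7 ≤ |A + A| ≤ 10.
Lower bound 2|A|-1 is attained iff A is an arithmetic progression.
Enumerate sums a + a' for a ≤ a' (symmetric, so this suffices):
a = -1: -1+-1=-2, -1+1=0, -1+9=8, -1+12=11
a = 1: 1+1=2, 1+9=10, 1+12=13
a = 9: 9+9=18, 9+12=21
a = 12: 12+12=24
Distinct sums: {-2, 0, 2, 8, 10, 11, 13, 18, 21, 24}
|A + A| = 10

|A + A| = 10


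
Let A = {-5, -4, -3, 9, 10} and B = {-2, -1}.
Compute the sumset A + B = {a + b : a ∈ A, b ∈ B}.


A + B = {a + b : a ∈ A, b ∈ B}.
Enumerate all |A|·|B| = 5·2 = 10 pairs (a, b) and collect distinct sums.
a = -5: -5+-2=-7, -5+-1=-6
a = -4: -4+-2=-6, -4+-1=-5
a = -3: -3+-2=-5, -3+-1=-4
a = 9: 9+-2=7, 9+-1=8
a = 10: 10+-2=8, 10+-1=9
Collecting distinct sums: A + B = {-7, -6, -5, -4, 7, 8, 9}
|A + B| = 7

A + B = {-7, -6, -5, -4, 7, 8, 9}


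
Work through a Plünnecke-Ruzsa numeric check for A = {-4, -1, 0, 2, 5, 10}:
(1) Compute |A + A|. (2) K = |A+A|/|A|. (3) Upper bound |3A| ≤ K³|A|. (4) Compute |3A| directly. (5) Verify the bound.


|A| = 6.
Step 1: Compute A + A by enumerating all 36 pairs.
A + A = {-8, -5, -4, -2, -1, 0, 1, 2, 4, 5, 6, 7, 9, 10, 12, 15, 20}, so |A + A| = 17.
Step 2: Doubling constant K = |A + A|/|A| = 17/6 = 17/6 ≈ 2.8333.
Step 3: Plünnecke-Ruzsa gives |3A| ≤ K³·|A| = (2.8333)³ · 6 ≈ 136.4722.
Step 4: Compute 3A = A + A + A directly by enumerating all triples (a,b,c) ∈ A³; |3A| = 31.
Step 5: Check 31 ≤ 136.4722? Yes ✓.

K = 17/6, Plünnecke-Ruzsa bound K³|A| ≈ 136.4722, |3A| = 31, inequality holds.


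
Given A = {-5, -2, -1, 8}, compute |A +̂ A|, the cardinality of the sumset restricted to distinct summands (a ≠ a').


Restricted sumset: A +̂ A = {a + a' : a ∈ A, a' ∈ A, a ≠ a'}.
Equivalently, take A + A and drop any sum 2a that is achievable ONLY as a + a for a ∈ A (i.e. sums representable only with equal summands).
Enumerate pairs (a, a') with a < a' (symmetric, so each unordered pair gives one sum; this covers all a ≠ a'):
  -5 + -2 = -7
  -5 + -1 = -6
  -5 + 8 = 3
  -2 + -1 = -3
  -2 + 8 = 6
  -1 + 8 = 7
Collected distinct sums: {-7, -6, -3, 3, 6, 7}
|A +̂ A| = 6
(Reference bound: |A +̂ A| ≥ 2|A| - 3 for |A| ≥ 2, with |A| = 4 giving ≥ 5.)

|A +̂ A| = 6


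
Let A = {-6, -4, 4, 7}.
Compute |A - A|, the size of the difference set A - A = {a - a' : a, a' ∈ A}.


A - A = {a - a' : a, a' ∈ A}; |A| = 4.
Bounds: 2|A|-1 ≤ |A - A| ≤ |A|² - |A| + 1, i.e. 7 ≤ |A - A| ≤ 13.
Note: 0 ∈ A - A always (from a - a). The set is symmetric: if d ∈ A - A then -d ∈ A - A.
Enumerate nonzero differences d = a - a' with a > a' (then include -d):
Positive differences: {2, 3, 8, 10, 11, 13}
Full difference set: {0} ∪ (positive diffs) ∪ (negative diffs).
|A - A| = 1 + 2·6 = 13 (matches direct enumeration: 13).

|A - A| = 13


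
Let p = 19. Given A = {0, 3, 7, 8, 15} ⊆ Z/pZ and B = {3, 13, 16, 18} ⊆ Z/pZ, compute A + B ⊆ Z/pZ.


Work in Z/19Z: reduce every sum a + b modulo 19.
Enumerate all 20 pairs:
a = 0: 0+3=3, 0+13=13, 0+16=16, 0+18=18
a = 3: 3+3=6, 3+13=16, 3+16=0, 3+18=2
a = 7: 7+3=10, 7+13=1, 7+16=4, 7+18=6
a = 8: 8+3=11, 8+13=2, 8+16=5, 8+18=7
a = 15: 15+3=18, 15+13=9, 15+16=12, 15+18=14
Distinct residues collected: {0, 1, 2, 3, 4, 5, 6, 7, 9, 10, 11, 12, 13, 14, 16, 18}
|A + B| = 16 (out of 19 total residues).

A + B = {0, 1, 2, 3, 4, 5, 6, 7, 9, 10, 11, 12, 13, 14, 16, 18}


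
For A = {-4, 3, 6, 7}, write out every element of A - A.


A - A = {a - a' : a, a' ∈ A}.
Compute a - a' for each ordered pair (a, a'):
a = -4: -4--4=0, -4-3=-7, -4-6=-10, -4-7=-11
a = 3: 3--4=7, 3-3=0, 3-6=-3, 3-7=-4
a = 6: 6--4=10, 6-3=3, 6-6=0, 6-7=-1
a = 7: 7--4=11, 7-3=4, 7-6=1, 7-7=0
Collecting distinct values (and noting 0 appears from a-a):
A - A = {-11, -10, -7, -4, -3, -1, 0, 1, 3, 4, 7, 10, 11}
|A - A| = 13

A - A = {-11, -10, -7, -4, -3, -1, 0, 1, 3, 4, 7, 10, 11}


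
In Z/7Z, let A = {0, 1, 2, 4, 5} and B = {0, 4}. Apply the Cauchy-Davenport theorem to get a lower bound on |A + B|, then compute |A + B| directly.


Cauchy-Davenport: |A + B| ≥ min(p, |A| + |B| - 1) for A, B nonempty in Z/pZ.
|A| = 5, |B| = 2, p = 7.
CD lower bound = min(7, 5 + 2 - 1) = min(7, 6) = 6.
Compute A + B mod 7 directly:
a = 0: 0+0=0, 0+4=4
a = 1: 1+0=1, 1+4=5
a = 2: 2+0=2, 2+4=6
a = 4: 4+0=4, 4+4=1
a = 5: 5+0=5, 5+4=2
A + B = {0, 1, 2, 4, 5, 6}, so |A + B| = 6.
Verify: 6 ≥ 6? Yes ✓.

CD lower bound = 6, actual |A + B| = 6.


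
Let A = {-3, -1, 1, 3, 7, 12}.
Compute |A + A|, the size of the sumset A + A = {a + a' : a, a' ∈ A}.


A + A = {a + a' : a, a' ∈ A}; |A| = 6.
General bounds: 2|A| - 1 ≤ |A + A| ≤ |A|(|A|+1)/2, i.e. 11 ≤ |A + A| ≤ 21.
Lower bound 2|A|-1 is attained iff A is an arithmetic progression.
Enumerate sums a + a' for a ≤ a' (symmetric, so this suffices):
a = -3: -3+-3=-6, -3+-1=-4, -3+1=-2, -3+3=0, -3+7=4, -3+12=9
a = -1: -1+-1=-2, -1+1=0, -1+3=2, -1+7=6, -1+12=11
a = 1: 1+1=2, 1+3=4, 1+7=8, 1+12=13
a = 3: 3+3=6, 3+7=10, 3+12=15
a = 7: 7+7=14, 7+12=19
a = 12: 12+12=24
Distinct sums: {-6, -4, -2, 0, 2, 4, 6, 8, 9, 10, 11, 13, 14, 15, 19, 24}
|A + A| = 16

|A + A| = 16


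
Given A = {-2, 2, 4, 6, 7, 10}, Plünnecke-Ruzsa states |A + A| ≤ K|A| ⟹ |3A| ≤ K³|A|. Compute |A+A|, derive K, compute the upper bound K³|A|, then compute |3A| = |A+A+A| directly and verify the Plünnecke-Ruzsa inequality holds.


|A| = 6.
Step 1: Compute A + A by enumerating all 36 pairs.
A + A = {-4, 0, 2, 4, 5, 6, 8, 9, 10, 11, 12, 13, 14, 16, 17, 20}, so |A + A| = 16.
Step 2: Doubling constant K = |A + A|/|A| = 16/6 = 16/6 ≈ 2.6667.
Step 3: Plünnecke-Ruzsa gives |3A| ≤ K³·|A| = (2.6667)³ · 6 ≈ 113.7778.
Step 4: Compute 3A = A + A + A directly by enumerating all triples (a,b,c) ∈ A³; |3A| = 28.
Step 5: Check 28 ≤ 113.7778? Yes ✓.

K = 16/6, Plünnecke-Ruzsa bound K³|A| ≈ 113.7778, |3A| = 28, inequality holds.


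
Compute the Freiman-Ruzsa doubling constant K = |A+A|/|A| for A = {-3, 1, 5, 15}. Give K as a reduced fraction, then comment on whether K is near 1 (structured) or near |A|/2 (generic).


|A| = 4.
Compute A + A by enumerating all 16 pairs.
A + A = {-6, -2, 2, 6, 10, 12, 16, 20, 30}, so |A + A| = 9.
K = |A + A| / |A| = 9/4 (already in lowest terms) ≈ 2.2500.
Reference: AP of size 4 gives K = 7/4 ≈ 1.7500; a fully generic set of size 4 gives K ≈ 2.5000.

|A| = 4, |A + A| = 9, K = 9/4.


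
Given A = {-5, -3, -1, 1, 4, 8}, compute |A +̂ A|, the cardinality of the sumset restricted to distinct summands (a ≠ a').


Restricted sumset: A +̂ A = {a + a' : a ∈ A, a' ∈ A, a ≠ a'}.
Equivalently, take A + A and drop any sum 2a that is achievable ONLY as a + a for a ∈ A (i.e. sums representable only with equal summands).
Enumerate pairs (a, a') with a < a' (symmetric, so each unordered pair gives one sum; this covers all a ≠ a'):
  -5 + -3 = -8
  -5 + -1 = -6
  -5 + 1 = -4
  -5 + 4 = -1
  -5 + 8 = 3
  -3 + -1 = -4
  -3 + 1 = -2
  -3 + 4 = 1
  -3 + 8 = 5
  -1 + 1 = 0
  -1 + 4 = 3
  -1 + 8 = 7
  1 + 4 = 5
  1 + 8 = 9
  4 + 8 = 12
Collected distinct sums: {-8, -6, -4, -2, -1, 0, 1, 3, 5, 7, 9, 12}
|A +̂ A| = 12
(Reference bound: |A +̂ A| ≥ 2|A| - 3 for |A| ≥ 2, with |A| = 6 giving ≥ 9.)

|A +̂ A| = 12


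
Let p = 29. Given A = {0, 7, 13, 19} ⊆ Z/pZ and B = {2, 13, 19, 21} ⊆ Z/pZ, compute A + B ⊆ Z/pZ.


Work in Z/29Z: reduce every sum a + b modulo 29.
Enumerate all 16 pairs:
a = 0: 0+2=2, 0+13=13, 0+19=19, 0+21=21
a = 7: 7+2=9, 7+13=20, 7+19=26, 7+21=28
a = 13: 13+2=15, 13+13=26, 13+19=3, 13+21=5
a = 19: 19+2=21, 19+13=3, 19+19=9, 19+21=11
Distinct residues collected: {2, 3, 5, 9, 11, 13, 15, 19, 20, 21, 26, 28}
|A + B| = 12 (out of 29 total residues).

A + B = {2, 3, 5, 9, 11, 13, 15, 19, 20, 21, 26, 28}


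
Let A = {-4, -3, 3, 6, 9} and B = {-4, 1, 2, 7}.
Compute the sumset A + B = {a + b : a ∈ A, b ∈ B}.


A + B = {a + b : a ∈ A, b ∈ B}.
Enumerate all |A|·|B| = 5·4 = 20 pairs (a, b) and collect distinct sums.
a = -4: -4+-4=-8, -4+1=-3, -4+2=-2, -4+7=3
a = -3: -3+-4=-7, -3+1=-2, -3+2=-1, -3+7=4
a = 3: 3+-4=-1, 3+1=4, 3+2=5, 3+7=10
a = 6: 6+-4=2, 6+1=7, 6+2=8, 6+7=13
a = 9: 9+-4=5, 9+1=10, 9+2=11, 9+7=16
Collecting distinct sums: A + B = {-8, -7, -3, -2, -1, 2, 3, 4, 5, 7, 8, 10, 11, 13, 16}
|A + B| = 15

A + B = {-8, -7, -3, -2, -1, 2, 3, 4, 5, 7, 8, 10, 11, 13, 16}


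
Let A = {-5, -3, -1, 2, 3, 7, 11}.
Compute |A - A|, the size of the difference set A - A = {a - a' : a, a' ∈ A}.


A - A = {a - a' : a, a' ∈ A}; |A| = 7.
Bounds: 2|A|-1 ≤ |A - A| ≤ |A|² - |A| + 1, i.e. 13 ≤ |A - A| ≤ 43.
Note: 0 ∈ A - A always (from a - a). The set is symmetric: if d ∈ A - A then -d ∈ A - A.
Enumerate nonzero differences d = a - a' with a > a' (then include -d):
Positive differences: {1, 2, 3, 4, 5, 6, 7, 8, 9, 10, 12, 14, 16}
Full difference set: {0} ∪ (positive diffs) ∪ (negative diffs).
|A - A| = 1 + 2·13 = 27 (matches direct enumeration: 27).

|A - A| = 27


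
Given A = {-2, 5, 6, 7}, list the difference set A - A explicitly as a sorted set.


A - A = {a - a' : a, a' ∈ A}.
Compute a - a' for each ordered pair (a, a'):
a = -2: -2--2=0, -2-5=-7, -2-6=-8, -2-7=-9
a = 5: 5--2=7, 5-5=0, 5-6=-1, 5-7=-2
a = 6: 6--2=8, 6-5=1, 6-6=0, 6-7=-1
a = 7: 7--2=9, 7-5=2, 7-6=1, 7-7=0
Collecting distinct values (and noting 0 appears from a-a):
A - A = {-9, -8, -7, -2, -1, 0, 1, 2, 7, 8, 9}
|A - A| = 11

A - A = {-9, -8, -7, -2, -1, 0, 1, 2, 7, 8, 9}


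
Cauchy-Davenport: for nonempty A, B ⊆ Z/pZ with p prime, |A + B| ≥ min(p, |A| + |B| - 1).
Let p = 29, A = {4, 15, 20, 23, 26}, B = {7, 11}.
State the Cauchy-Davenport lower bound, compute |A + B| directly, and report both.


Cauchy-Davenport: |A + B| ≥ min(p, |A| + |B| - 1) for A, B nonempty in Z/pZ.
|A| = 5, |B| = 2, p = 29.
CD lower bound = min(29, 5 + 2 - 1) = min(29, 6) = 6.
Compute A + B mod 29 directly:
a = 4: 4+7=11, 4+11=15
a = 15: 15+7=22, 15+11=26
a = 20: 20+7=27, 20+11=2
a = 23: 23+7=1, 23+11=5
a = 26: 26+7=4, 26+11=8
A + B = {1, 2, 4, 5, 8, 11, 15, 22, 26, 27}, so |A + B| = 10.
Verify: 10 ≥ 6? Yes ✓.

CD lower bound = 6, actual |A + B| = 10.


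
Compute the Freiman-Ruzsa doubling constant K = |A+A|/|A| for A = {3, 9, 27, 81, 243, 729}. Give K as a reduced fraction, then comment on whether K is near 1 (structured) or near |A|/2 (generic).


|A| = 6.
Compute A + A by enumerating all 36 pairs.
A + A = {6, 12, 18, 30, 36, 54, 84, 90, 108, 162, 246, 252, 270, 324, 486, 732, 738, 756, 810, 972, 1458}, so |A + A| = 21.
K = |A + A| / |A| = 21/6 = 7/2 ≈ 3.5000.
Reference: AP of size 6 gives K = 11/6 ≈ 1.8333; a fully generic set of size 6 gives K ≈ 3.5000.

|A| = 6, |A + A| = 21, K = 21/6 = 7/2.


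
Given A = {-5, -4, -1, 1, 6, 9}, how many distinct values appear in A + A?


A + A = {a + a' : a, a' ∈ A}; |A| = 6.
General bounds: 2|A| - 1 ≤ |A + A| ≤ |A|(|A|+1)/2, i.e. 11 ≤ |A + A| ≤ 21.
Lower bound 2|A|-1 is attained iff A is an arithmetic progression.
Enumerate sums a + a' for a ≤ a' (symmetric, so this suffices):
a = -5: -5+-5=-10, -5+-4=-9, -5+-1=-6, -5+1=-4, -5+6=1, -5+9=4
a = -4: -4+-4=-8, -4+-1=-5, -4+1=-3, -4+6=2, -4+9=5
a = -1: -1+-1=-2, -1+1=0, -1+6=5, -1+9=8
a = 1: 1+1=2, 1+6=7, 1+9=10
a = 6: 6+6=12, 6+9=15
a = 9: 9+9=18
Distinct sums: {-10, -9, -8, -6, -5, -4, -3, -2, 0, 1, 2, 4, 5, 7, 8, 10, 12, 15, 18}
|A + A| = 19

|A + A| = 19


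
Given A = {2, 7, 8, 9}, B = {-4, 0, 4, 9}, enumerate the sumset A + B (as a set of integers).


A + B = {a + b : a ∈ A, b ∈ B}.
Enumerate all |A|·|B| = 4·4 = 16 pairs (a, b) and collect distinct sums.
a = 2: 2+-4=-2, 2+0=2, 2+4=6, 2+9=11
a = 7: 7+-4=3, 7+0=7, 7+4=11, 7+9=16
a = 8: 8+-4=4, 8+0=8, 8+4=12, 8+9=17
a = 9: 9+-4=5, 9+0=9, 9+4=13, 9+9=18
Collecting distinct sums: A + B = {-2, 2, 3, 4, 5, 6, 7, 8, 9, 11, 12, 13, 16, 17, 18}
|A + B| = 15

A + B = {-2, 2, 3, 4, 5, 6, 7, 8, 9, 11, 12, 13, 16, 17, 18}


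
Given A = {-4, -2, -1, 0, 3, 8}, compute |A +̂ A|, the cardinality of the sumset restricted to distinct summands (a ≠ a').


Restricted sumset: A +̂ A = {a + a' : a ∈ A, a' ∈ A, a ≠ a'}.
Equivalently, take A + A and drop any sum 2a that is achievable ONLY as a + a for a ∈ A (i.e. sums representable only with equal summands).
Enumerate pairs (a, a') with a < a' (symmetric, so each unordered pair gives one sum; this covers all a ≠ a'):
  -4 + -2 = -6
  -4 + -1 = -5
  -4 + 0 = -4
  -4 + 3 = -1
  -4 + 8 = 4
  -2 + -1 = -3
  -2 + 0 = -2
  -2 + 3 = 1
  -2 + 8 = 6
  -1 + 0 = -1
  -1 + 3 = 2
  -1 + 8 = 7
  0 + 3 = 3
  0 + 8 = 8
  3 + 8 = 11
Collected distinct sums: {-6, -5, -4, -3, -2, -1, 1, 2, 3, 4, 6, 7, 8, 11}
|A +̂ A| = 14
(Reference bound: |A +̂ A| ≥ 2|A| - 3 for |A| ≥ 2, with |A| = 6 giving ≥ 9.)

|A +̂ A| = 14


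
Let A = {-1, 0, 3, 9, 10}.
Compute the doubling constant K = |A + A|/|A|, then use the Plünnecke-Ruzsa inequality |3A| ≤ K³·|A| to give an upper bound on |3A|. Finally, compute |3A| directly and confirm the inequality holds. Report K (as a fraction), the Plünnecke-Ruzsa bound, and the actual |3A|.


|A| = 5.
Step 1: Compute A + A by enumerating all 25 pairs.
A + A = {-2, -1, 0, 2, 3, 6, 8, 9, 10, 12, 13, 18, 19, 20}, so |A + A| = 14.
Step 2: Doubling constant K = |A + A|/|A| = 14/5 = 14/5 ≈ 2.8000.
Step 3: Plünnecke-Ruzsa gives |3A| ≤ K³·|A| = (2.8000)³ · 5 ≈ 109.7600.
Step 4: Compute 3A = A + A + A directly by enumerating all triples (a,b,c) ∈ A³; |3A| = 29.
Step 5: Check 29 ≤ 109.7600? Yes ✓.

K = 14/5, Plünnecke-Ruzsa bound K³|A| ≈ 109.7600, |3A| = 29, inequality holds.


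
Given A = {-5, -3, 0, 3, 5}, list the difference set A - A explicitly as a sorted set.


A - A = {a - a' : a, a' ∈ A}.
Compute a - a' for each ordered pair (a, a'):
a = -5: -5--5=0, -5--3=-2, -5-0=-5, -5-3=-8, -5-5=-10
a = -3: -3--5=2, -3--3=0, -3-0=-3, -3-3=-6, -3-5=-8
a = 0: 0--5=5, 0--3=3, 0-0=0, 0-3=-3, 0-5=-5
a = 3: 3--5=8, 3--3=6, 3-0=3, 3-3=0, 3-5=-2
a = 5: 5--5=10, 5--3=8, 5-0=5, 5-3=2, 5-5=0
Collecting distinct values (and noting 0 appears from a-a):
A - A = {-10, -8, -6, -5, -3, -2, 0, 2, 3, 5, 6, 8, 10}
|A - A| = 13

A - A = {-10, -8, -6, -5, -3, -2, 0, 2, 3, 5, 6, 8, 10}


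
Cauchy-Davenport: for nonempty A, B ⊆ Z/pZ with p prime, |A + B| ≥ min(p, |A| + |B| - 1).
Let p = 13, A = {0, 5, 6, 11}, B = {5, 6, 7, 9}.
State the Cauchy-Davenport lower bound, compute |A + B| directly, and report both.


Cauchy-Davenport: |A + B| ≥ min(p, |A| + |B| - 1) for A, B nonempty in Z/pZ.
|A| = 4, |B| = 4, p = 13.
CD lower bound = min(13, 4 + 4 - 1) = min(13, 7) = 7.
Compute A + B mod 13 directly:
a = 0: 0+5=5, 0+6=6, 0+7=7, 0+9=9
a = 5: 5+5=10, 5+6=11, 5+7=12, 5+9=1
a = 6: 6+5=11, 6+6=12, 6+7=0, 6+9=2
a = 11: 11+5=3, 11+6=4, 11+7=5, 11+9=7
A + B = {0, 1, 2, 3, 4, 5, 6, 7, 9, 10, 11, 12}, so |A + B| = 12.
Verify: 12 ≥ 7? Yes ✓.

CD lower bound = 7, actual |A + B| = 12.


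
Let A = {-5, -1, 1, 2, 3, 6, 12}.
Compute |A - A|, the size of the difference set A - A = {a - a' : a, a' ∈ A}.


A - A = {a - a' : a, a' ∈ A}; |A| = 7.
Bounds: 2|A|-1 ≤ |A - A| ≤ |A|² - |A| + 1, i.e. 13 ≤ |A - A| ≤ 43.
Note: 0 ∈ A - A always (from a - a). The set is symmetric: if d ∈ A - A then -d ∈ A - A.
Enumerate nonzero differences d = a - a' with a > a' (then include -d):
Positive differences: {1, 2, 3, 4, 5, 6, 7, 8, 9, 10, 11, 13, 17}
Full difference set: {0} ∪ (positive diffs) ∪ (negative diffs).
|A - A| = 1 + 2·13 = 27 (matches direct enumeration: 27).

|A - A| = 27


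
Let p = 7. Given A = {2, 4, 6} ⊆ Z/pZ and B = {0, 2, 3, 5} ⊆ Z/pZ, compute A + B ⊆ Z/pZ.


Work in Z/7Z: reduce every sum a + b modulo 7.
Enumerate all 12 pairs:
a = 2: 2+0=2, 2+2=4, 2+3=5, 2+5=0
a = 4: 4+0=4, 4+2=6, 4+3=0, 4+5=2
a = 6: 6+0=6, 6+2=1, 6+3=2, 6+5=4
Distinct residues collected: {0, 1, 2, 4, 5, 6}
|A + B| = 6 (out of 7 total residues).

A + B = {0, 1, 2, 4, 5, 6}


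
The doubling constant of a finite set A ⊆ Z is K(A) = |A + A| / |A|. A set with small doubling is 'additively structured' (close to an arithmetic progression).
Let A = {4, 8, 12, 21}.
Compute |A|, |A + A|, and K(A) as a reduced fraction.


|A| = 4.
Compute A + A by enumerating all 16 pairs.
A + A = {8, 12, 16, 20, 24, 25, 29, 33, 42}, so |A + A| = 9.
K = |A + A| / |A| = 9/4 (already in lowest terms) ≈ 2.2500.
Reference: AP of size 4 gives K = 7/4 ≈ 1.7500; a fully generic set of size 4 gives K ≈ 2.5000.

|A| = 4, |A + A| = 9, K = 9/4.


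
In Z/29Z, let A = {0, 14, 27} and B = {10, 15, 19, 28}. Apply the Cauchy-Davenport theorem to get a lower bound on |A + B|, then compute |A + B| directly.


Cauchy-Davenport: |A + B| ≥ min(p, |A| + |B| - 1) for A, B nonempty in Z/pZ.
|A| = 3, |B| = 4, p = 29.
CD lower bound = min(29, 3 + 4 - 1) = min(29, 6) = 6.
Compute A + B mod 29 directly:
a = 0: 0+10=10, 0+15=15, 0+19=19, 0+28=28
a = 14: 14+10=24, 14+15=0, 14+19=4, 14+28=13
a = 27: 27+10=8, 27+15=13, 27+19=17, 27+28=26
A + B = {0, 4, 8, 10, 13, 15, 17, 19, 24, 26, 28}, so |A + B| = 11.
Verify: 11 ≥ 6? Yes ✓.

CD lower bound = 6, actual |A + B| = 11.


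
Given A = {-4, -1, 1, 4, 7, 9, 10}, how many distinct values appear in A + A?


A + A = {a + a' : a, a' ∈ A}; |A| = 7.
General bounds: 2|A| - 1 ≤ |A + A| ≤ |A|(|A|+1)/2, i.e. 13 ≤ |A + A| ≤ 28.
Lower bound 2|A|-1 is attained iff A is an arithmetic progression.
Enumerate sums a + a' for a ≤ a' (symmetric, so this suffices):
a = -4: -4+-4=-8, -4+-1=-5, -4+1=-3, -4+4=0, -4+7=3, -4+9=5, -4+10=6
a = -1: -1+-1=-2, -1+1=0, -1+4=3, -1+7=6, -1+9=8, -1+10=9
a = 1: 1+1=2, 1+4=5, 1+7=8, 1+9=10, 1+10=11
a = 4: 4+4=8, 4+7=11, 4+9=13, 4+10=14
a = 7: 7+7=14, 7+9=16, 7+10=17
a = 9: 9+9=18, 9+10=19
a = 10: 10+10=20
Distinct sums: {-8, -5, -3, -2, 0, 2, 3, 5, 6, 8, 9, 10, 11, 13, 14, 16, 17, 18, 19, 20}
|A + A| = 20

|A + A| = 20


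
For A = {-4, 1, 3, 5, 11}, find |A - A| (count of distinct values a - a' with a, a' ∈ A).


A - A = {a - a' : a, a' ∈ A}; |A| = 5.
Bounds: 2|A|-1 ≤ |A - A| ≤ |A|² - |A| + 1, i.e. 9 ≤ |A - A| ≤ 21.
Note: 0 ∈ A - A always (from a - a). The set is symmetric: if d ∈ A - A then -d ∈ A - A.
Enumerate nonzero differences d = a - a' with a > a' (then include -d):
Positive differences: {2, 4, 5, 6, 7, 8, 9, 10, 15}
Full difference set: {0} ∪ (positive diffs) ∪ (negative diffs).
|A - A| = 1 + 2·9 = 19 (matches direct enumeration: 19).

|A - A| = 19


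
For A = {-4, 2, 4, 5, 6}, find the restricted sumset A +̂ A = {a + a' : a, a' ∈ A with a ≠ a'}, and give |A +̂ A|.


Restricted sumset: A +̂ A = {a + a' : a ∈ A, a' ∈ A, a ≠ a'}.
Equivalently, take A + A and drop any sum 2a that is achievable ONLY as a + a for a ∈ A (i.e. sums representable only with equal summands).
Enumerate pairs (a, a') with a < a' (symmetric, so each unordered pair gives one sum; this covers all a ≠ a'):
  -4 + 2 = -2
  -4 + 4 = 0
  -4 + 5 = 1
  -4 + 6 = 2
  2 + 4 = 6
  2 + 5 = 7
  2 + 6 = 8
  4 + 5 = 9
  4 + 6 = 10
  5 + 6 = 11
Collected distinct sums: {-2, 0, 1, 2, 6, 7, 8, 9, 10, 11}
|A +̂ A| = 10
(Reference bound: |A +̂ A| ≥ 2|A| - 3 for |A| ≥ 2, with |A| = 5 giving ≥ 7.)

|A +̂ A| = 10


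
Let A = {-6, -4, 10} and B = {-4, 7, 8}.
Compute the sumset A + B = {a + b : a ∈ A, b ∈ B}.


A + B = {a + b : a ∈ A, b ∈ B}.
Enumerate all |A|·|B| = 3·3 = 9 pairs (a, b) and collect distinct sums.
a = -6: -6+-4=-10, -6+7=1, -6+8=2
a = -4: -4+-4=-8, -4+7=3, -4+8=4
a = 10: 10+-4=6, 10+7=17, 10+8=18
Collecting distinct sums: A + B = {-10, -8, 1, 2, 3, 4, 6, 17, 18}
|A + B| = 9

A + B = {-10, -8, 1, 2, 3, 4, 6, 17, 18}


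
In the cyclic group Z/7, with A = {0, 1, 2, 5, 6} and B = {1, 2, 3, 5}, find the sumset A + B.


Work in Z/7Z: reduce every sum a + b modulo 7.
Enumerate all 20 pairs:
a = 0: 0+1=1, 0+2=2, 0+3=3, 0+5=5
a = 1: 1+1=2, 1+2=3, 1+3=4, 1+5=6
a = 2: 2+1=3, 2+2=4, 2+3=5, 2+5=0
a = 5: 5+1=6, 5+2=0, 5+3=1, 5+5=3
a = 6: 6+1=0, 6+2=1, 6+3=2, 6+5=4
Distinct residues collected: {0, 1, 2, 3, 4, 5, 6}
|A + B| = 7 (out of 7 total residues).

A + B = {0, 1, 2, 3, 4, 5, 6}


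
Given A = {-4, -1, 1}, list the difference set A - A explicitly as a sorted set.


A - A = {a - a' : a, a' ∈ A}.
Compute a - a' for each ordered pair (a, a'):
a = -4: -4--4=0, -4--1=-3, -4-1=-5
a = -1: -1--4=3, -1--1=0, -1-1=-2
a = 1: 1--4=5, 1--1=2, 1-1=0
Collecting distinct values (and noting 0 appears from a-a):
A - A = {-5, -3, -2, 0, 2, 3, 5}
|A - A| = 7

A - A = {-5, -3, -2, 0, 2, 3, 5}


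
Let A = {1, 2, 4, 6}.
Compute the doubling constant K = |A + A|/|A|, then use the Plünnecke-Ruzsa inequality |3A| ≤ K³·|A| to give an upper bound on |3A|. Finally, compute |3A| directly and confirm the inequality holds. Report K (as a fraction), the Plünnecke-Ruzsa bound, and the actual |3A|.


|A| = 4.
Step 1: Compute A + A by enumerating all 16 pairs.
A + A = {2, 3, 4, 5, 6, 7, 8, 10, 12}, so |A + A| = 9.
Step 2: Doubling constant K = |A + A|/|A| = 9/4 = 9/4 ≈ 2.2500.
Step 3: Plünnecke-Ruzsa gives |3A| ≤ K³·|A| = (2.2500)³ · 4 ≈ 45.5625.
Step 4: Compute 3A = A + A + A directly by enumerating all triples (a,b,c) ∈ A³; |3A| = 14.
Step 5: Check 14 ≤ 45.5625? Yes ✓.

K = 9/4, Plünnecke-Ruzsa bound K³|A| ≈ 45.5625, |3A| = 14, inequality holds.


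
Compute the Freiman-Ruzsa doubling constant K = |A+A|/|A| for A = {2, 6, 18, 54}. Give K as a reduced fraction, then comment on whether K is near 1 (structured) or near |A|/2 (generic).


|A| = 4.
Compute A + A by enumerating all 16 pairs.
A + A = {4, 8, 12, 20, 24, 36, 56, 60, 72, 108}, so |A + A| = 10.
K = |A + A| / |A| = 10/4 = 5/2 ≈ 2.5000.
Reference: AP of size 4 gives K = 7/4 ≈ 1.7500; a fully generic set of size 4 gives K ≈ 2.5000.

|A| = 4, |A + A| = 10, K = 10/4 = 5/2.


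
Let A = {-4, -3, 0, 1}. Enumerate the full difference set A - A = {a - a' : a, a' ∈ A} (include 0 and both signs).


A - A = {a - a' : a, a' ∈ A}.
Compute a - a' for each ordered pair (a, a'):
a = -4: -4--4=0, -4--3=-1, -4-0=-4, -4-1=-5
a = -3: -3--4=1, -3--3=0, -3-0=-3, -3-1=-4
a = 0: 0--4=4, 0--3=3, 0-0=0, 0-1=-1
a = 1: 1--4=5, 1--3=4, 1-0=1, 1-1=0
Collecting distinct values (and noting 0 appears from a-a):
A - A = {-5, -4, -3, -1, 0, 1, 3, 4, 5}
|A - A| = 9

A - A = {-5, -4, -3, -1, 0, 1, 3, 4, 5}


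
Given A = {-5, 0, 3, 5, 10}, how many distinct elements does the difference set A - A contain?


A - A = {a - a' : a, a' ∈ A}; |A| = 5.
Bounds: 2|A|-1 ≤ |A - A| ≤ |A|² - |A| + 1, i.e. 9 ≤ |A - A| ≤ 21.
Note: 0 ∈ A - A always (from a - a). The set is symmetric: if d ∈ A - A then -d ∈ A - A.
Enumerate nonzero differences d = a - a' with a > a' (then include -d):
Positive differences: {2, 3, 5, 7, 8, 10, 15}
Full difference set: {0} ∪ (positive diffs) ∪ (negative diffs).
|A - A| = 1 + 2·7 = 15 (matches direct enumeration: 15).

|A - A| = 15


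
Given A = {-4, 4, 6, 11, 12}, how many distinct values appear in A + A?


A + A = {a + a' : a, a' ∈ A}; |A| = 5.
General bounds: 2|A| - 1 ≤ |A + A| ≤ |A|(|A|+1)/2, i.e. 9 ≤ |A + A| ≤ 15.
Lower bound 2|A|-1 is attained iff A is an arithmetic progression.
Enumerate sums a + a' for a ≤ a' (symmetric, so this suffices):
a = -4: -4+-4=-8, -4+4=0, -4+6=2, -4+11=7, -4+12=8
a = 4: 4+4=8, 4+6=10, 4+11=15, 4+12=16
a = 6: 6+6=12, 6+11=17, 6+12=18
a = 11: 11+11=22, 11+12=23
a = 12: 12+12=24
Distinct sums: {-8, 0, 2, 7, 8, 10, 12, 15, 16, 17, 18, 22, 23, 24}
|A + A| = 14

|A + A| = 14


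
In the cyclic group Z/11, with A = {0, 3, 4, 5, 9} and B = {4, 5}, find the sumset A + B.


Work in Z/11Z: reduce every sum a + b modulo 11.
Enumerate all 10 pairs:
a = 0: 0+4=4, 0+5=5
a = 3: 3+4=7, 3+5=8
a = 4: 4+4=8, 4+5=9
a = 5: 5+4=9, 5+5=10
a = 9: 9+4=2, 9+5=3
Distinct residues collected: {2, 3, 4, 5, 7, 8, 9, 10}
|A + B| = 8 (out of 11 total residues).

A + B = {2, 3, 4, 5, 7, 8, 9, 10}


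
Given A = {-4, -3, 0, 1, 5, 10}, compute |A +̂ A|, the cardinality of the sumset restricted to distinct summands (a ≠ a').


Restricted sumset: A +̂ A = {a + a' : a ∈ A, a' ∈ A, a ≠ a'}.
Equivalently, take A + A and drop any sum 2a that is achievable ONLY as a + a for a ∈ A (i.e. sums representable only with equal summands).
Enumerate pairs (a, a') with a < a' (symmetric, so each unordered pair gives one sum; this covers all a ≠ a'):
  -4 + -3 = -7
  -4 + 0 = -4
  -4 + 1 = -3
  -4 + 5 = 1
  -4 + 10 = 6
  -3 + 0 = -3
  -3 + 1 = -2
  -3 + 5 = 2
  -3 + 10 = 7
  0 + 1 = 1
  0 + 5 = 5
  0 + 10 = 10
  1 + 5 = 6
  1 + 10 = 11
  5 + 10 = 15
Collected distinct sums: {-7, -4, -3, -2, 1, 2, 5, 6, 7, 10, 11, 15}
|A +̂ A| = 12
(Reference bound: |A +̂ A| ≥ 2|A| - 3 for |A| ≥ 2, with |A| = 6 giving ≥ 9.)

|A +̂ A| = 12


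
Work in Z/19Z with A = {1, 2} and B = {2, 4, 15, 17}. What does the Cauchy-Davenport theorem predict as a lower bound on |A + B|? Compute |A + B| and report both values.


Cauchy-Davenport: |A + B| ≥ min(p, |A| + |B| - 1) for A, B nonempty in Z/pZ.
|A| = 2, |B| = 4, p = 19.
CD lower bound = min(19, 2 + 4 - 1) = min(19, 5) = 5.
Compute A + B mod 19 directly:
a = 1: 1+2=3, 1+4=5, 1+15=16, 1+17=18
a = 2: 2+2=4, 2+4=6, 2+15=17, 2+17=0
A + B = {0, 3, 4, 5, 6, 16, 17, 18}, so |A + B| = 8.
Verify: 8 ≥ 5? Yes ✓.

CD lower bound = 5, actual |A + B| = 8.


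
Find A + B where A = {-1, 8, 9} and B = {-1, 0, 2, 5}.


A + B = {a + b : a ∈ A, b ∈ B}.
Enumerate all |A|·|B| = 3·4 = 12 pairs (a, b) and collect distinct sums.
a = -1: -1+-1=-2, -1+0=-1, -1+2=1, -1+5=4
a = 8: 8+-1=7, 8+0=8, 8+2=10, 8+5=13
a = 9: 9+-1=8, 9+0=9, 9+2=11, 9+5=14
Collecting distinct sums: A + B = {-2, -1, 1, 4, 7, 8, 9, 10, 11, 13, 14}
|A + B| = 11

A + B = {-2, -1, 1, 4, 7, 8, 9, 10, 11, 13, 14}


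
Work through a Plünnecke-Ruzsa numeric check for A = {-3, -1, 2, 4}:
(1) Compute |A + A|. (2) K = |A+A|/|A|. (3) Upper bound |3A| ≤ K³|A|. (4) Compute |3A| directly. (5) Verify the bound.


|A| = 4.
Step 1: Compute A + A by enumerating all 16 pairs.
A + A = {-6, -4, -2, -1, 1, 3, 4, 6, 8}, so |A + A| = 9.
Step 2: Doubling constant K = |A + A|/|A| = 9/4 = 9/4 ≈ 2.2500.
Step 3: Plünnecke-Ruzsa gives |3A| ≤ K³·|A| = (2.2500)³ · 4 ≈ 45.5625.
Step 4: Compute 3A = A + A + A directly by enumerating all triples (a,b,c) ∈ A³; |3A| = 16.
Step 5: Check 16 ≤ 45.5625? Yes ✓.

K = 9/4, Plünnecke-Ruzsa bound K³|A| ≈ 45.5625, |3A| = 16, inequality holds.


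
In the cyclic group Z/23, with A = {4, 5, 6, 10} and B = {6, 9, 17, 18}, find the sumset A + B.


Work in Z/23Z: reduce every sum a + b modulo 23.
Enumerate all 16 pairs:
a = 4: 4+6=10, 4+9=13, 4+17=21, 4+18=22
a = 5: 5+6=11, 5+9=14, 5+17=22, 5+18=0
a = 6: 6+6=12, 6+9=15, 6+17=0, 6+18=1
a = 10: 10+6=16, 10+9=19, 10+17=4, 10+18=5
Distinct residues collected: {0, 1, 4, 5, 10, 11, 12, 13, 14, 15, 16, 19, 21, 22}
|A + B| = 14 (out of 23 total residues).

A + B = {0, 1, 4, 5, 10, 11, 12, 13, 14, 15, 16, 19, 21, 22}


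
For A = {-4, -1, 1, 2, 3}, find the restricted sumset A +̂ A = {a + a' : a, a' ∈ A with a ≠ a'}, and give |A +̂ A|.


Restricted sumset: A +̂ A = {a + a' : a ∈ A, a' ∈ A, a ≠ a'}.
Equivalently, take A + A and drop any sum 2a that is achievable ONLY as a + a for a ∈ A (i.e. sums representable only with equal summands).
Enumerate pairs (a, a') with a < a' (symmetric, so each unordered pair gives one sum; this covers all a ≠ a'):
  -4 + -1 = -5
  -4 + 1 = -3
  -4 + 2 = -2
  -4 + 3 = -1
  -1 + 1 = 0
  -1 + 2 = 1
  -1 + 3 = 2
  1 + 2 = 3
  1 + 3 = 4
  2 + 3 = 5
Collected distinct sums: {-5, -3, -2, -1, 0, 1, 2, 3, 4, 5}
|A +̂ A| = 10
(Reference bound: |A +̂ A| ≥ 2|A| - 3 for |A| ≥ 2, with |A| = 5 giving ≥ 7.)

|A +̂ A| = 10


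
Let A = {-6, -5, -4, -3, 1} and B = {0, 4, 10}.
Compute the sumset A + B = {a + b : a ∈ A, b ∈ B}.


A + B = {a + b : a ∈ A, b ∈ B}.
Enumerate all |A|·|B| = 5·3 = 15 pairs (a, b) and collect distinct sums.
a = -6: -6+0=-6, -6+4=-2, -6+10=4
a = -5: -5+0=-5, -5+4=-1, -5+10=5
a = -4: -4+0=-4, -4+4=0, -4+10=6
a = -3: -3+0=-3, -3+4=1, -3+10=7
a = 1: 1+0=1, 1+4=5, 1+10=11
Collecting distinct sums: A + B = {-6, -5, -4, -3, -2, -1, 0, 1, 4, 5, 6, 7, 11}
|A + B| = 13

A + B = {-6, -5, -4, -3, -2, -1, 0, 1, 4, 5, 6, 7, 11}


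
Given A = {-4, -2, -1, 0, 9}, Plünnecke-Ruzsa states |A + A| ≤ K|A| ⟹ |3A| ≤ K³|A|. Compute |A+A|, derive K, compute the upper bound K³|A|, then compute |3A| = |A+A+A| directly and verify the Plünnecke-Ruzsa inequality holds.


|A| = 5.
Step 1: Compute A + A by enumerating all 25 pairs.
A + A = {-8, -6, -5, -4, -3, -2, -1, 0, 5, 7, 8, 9, 18}, so |A + A| = 13.
Step 2: Doubling constant K = |A + A|/|A| = 13/5 = 13/5 ≈ 2.6000.
Step 3: Plünnecke-Ruzsa gives |3A| ≤ K³·|A| = (2.6000)³ · 5 ≈ 87.8800.
Step 4: Compute 3A = A + A + A directly by enumerating all triples (a,b,c) ∈ A³; |3A| = 25.
Step 5: Check 25 ≤ 87.8800? Yes ✓.

K = 13/5, Plünnecke-Ruzsa bound K³|A| ≈ 87.8800, |3A| = 25, inequality holds.


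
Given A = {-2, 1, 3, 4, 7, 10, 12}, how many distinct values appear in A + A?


A + A = {a + a' : a, a' ∈ A}; |A| = 7.
General bounds: 2|A| - 1 ≤ |A + A| ≤ |A|(|A|+1)/2, i.e. 13 ≤ |A + A| ≤ 28.
Lower bound 2|A|-1 is attained iff A is an arithmetic progression.
Enumerate sums a + a' for a ≤ a' (symmetric, so this suffices):
a = -2: -2+-2=-4, -2+1=-1, -2+3=1, -2+4=2, -2+7=5, -2+10=8, -2+12=10
a = 1: 1+1=2, 1+3=4, 1+4=5, 1+7=8, 1+10=11, 1+12=13
a = 3: 3+3=6, 3+4=7, 3+7=10, 3+10=13, 3+12=15
a = 4: 4+4=8, 4+7=11, 4+10=14, 4+12=16
a = 7: 7+7=14, 7+10=17, 7+12=19
a = 10: 10+10=20, 10+12=22
a = 12: 12+12=24
Distinct sums: {-4, -1, 1, 2, 4, 5, 6, 7, 8, 10, 11, 13, 14, 15, 16, 17, 19, 20, 22, 24}
|A + A| = 20

|A + A| = 20


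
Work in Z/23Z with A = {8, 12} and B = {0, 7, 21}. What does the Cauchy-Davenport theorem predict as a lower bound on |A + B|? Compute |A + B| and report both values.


Cauchy-Davenport: |A + B| ≥ min(p, |A| + |B| - 1) for A, B nonempty in Z/pZ.
|A| = 2, |B| = 3, p = 23.
CD lower bound = min(23, 2 + 3 - 1) = min(23, 4) = 4.
Compute A + B mod 23 directly:
a = 8: 8+0=8, 8+7=15, 8+21=6
a = 12: 12+0=12, 12+7=19, 12+21=10
A + B = {6, 8, 10, 12, 15, 19}, so |A + B| = 6.
Verify: 6 ≥ 4? Yes ✓.

CD lower bound = 4, actual |A + B| = 6.


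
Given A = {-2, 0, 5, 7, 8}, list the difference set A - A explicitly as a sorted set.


A - A = {a - a' : a, a' ∈ A}.
Compute a - a' for each ordered pair (a, a'):
a = -2: -2--2=0, -2-0=-2, -2-5=-7, -2-7=-9, -2-8=-10
a = 0: 0--2=2, 0-0=0, 0-5=-5, 0-7=-7, 0-8=-8
a = 5: 5--2=7, 5-0=5, 5-5=0, 5-7=-2, 5-8=-3
a = 7: 7--2=9, 7-0=7, 7-5=2, 7-7=0, 7-8=-1
a = 8: 8--2=10, 8-0=8, 8-5=3, 8-7=1, 8-8=0
Collecting distinct values (and noting 0 appears from a-a):
A - A = {-10, -9, -8, -7, -5, -3, -2, -1, 0, 1, 2, 3, 5, 7, 8, 9, 10}
|A - A| = 17

A - A = {-10, -9, -8, -7, -5, -3, -2, -1, 0, 1, 2, 3, 5, 7, 8, 9, 10}


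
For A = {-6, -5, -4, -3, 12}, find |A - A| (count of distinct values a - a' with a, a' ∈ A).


A - A = {a - a' : a, a' ∈ A}; |A| = 5.
Bounds: 2|A|-1 ≤ |A - A| ≤ |A|² - |A| + 1, i.e. 9 ≤ |A - A| ≤ 21.
Note: 0 ∈ A - A always (from a - a). The set is symmetric: if d ∈ A - A then -d ∈ A - A.
Enumerate nonzero differences d = a - a' with a > a' (then include -d):
Positive differences: {1, 2, 3, 15, 16, 17, 18}
Full difference set: {0} ∪ (positive diffs) ∪ (negative diffs).
|A - A| = 1 + 2·7 = 15 (matches direct enumeration: 15).

|A - A| = 15


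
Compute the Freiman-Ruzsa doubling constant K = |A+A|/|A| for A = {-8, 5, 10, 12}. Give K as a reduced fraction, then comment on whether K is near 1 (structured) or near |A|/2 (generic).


|A| = 4.
Compute A + A by enumerating all 16 pairs.
A + A = {-16, -3, 2, 4, 10, 15, 17, 20, 22, 24}, so |A + A| = 10.
K = |A + A| / |A| = 10/4 = 5/2 ≈ 2.5000.
Reference: AP of size 4 gives K = 7/4 ≈ 1.7500; a fully generic set of size 4 gives K ≈ 2.5000.

|A| = 4, |A + A| = 10, K = 10/4 = 5/2.


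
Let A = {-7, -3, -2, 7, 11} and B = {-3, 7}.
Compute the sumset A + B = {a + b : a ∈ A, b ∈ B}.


A + B = {a + b : a ∈ A, b ∈ B}.
Enumerate all |A|·|B| = 5·2 = 10 pairs (a, b) and collect distinct sums.
a = -7: -7+-3=-10, -7+7=0
a = -3: -3+-3=-6, -3+7=4
a = -2: -2+-3=-5, -2+7=5
a = 7: 7+-3=4, 7+7=14
a = 11: 11+-3=8, 11+7=18
Collecting distinct sums: A + B = {-10, -6, -5, 0, 4, 5, 8, 14, 18}
|A + B| = 9

A + B = {-10, -6, -5, 0, 4, 5, 8, 14, 18}


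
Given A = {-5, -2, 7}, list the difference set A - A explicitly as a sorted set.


A - A = {a - a' : a, a' ∈ A}.
Compute a - a' for each ordered pair (a, a'):
a = -5: -5--5=0, -5--2=-3, -5-7=-12
a = -2: -2--5=3, -2--2=0, -2-7=-9
a = 7: 7--5=12, 7--2=9, 7-7=0
Collecting distinct values (and noting 0 appears from a-a):
A - A = {-12, -9, -3, 0, 3, 9, 12}
|A - A| = 7

A - A = {-12, -9, -3, 0, 3, 9, 12}
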